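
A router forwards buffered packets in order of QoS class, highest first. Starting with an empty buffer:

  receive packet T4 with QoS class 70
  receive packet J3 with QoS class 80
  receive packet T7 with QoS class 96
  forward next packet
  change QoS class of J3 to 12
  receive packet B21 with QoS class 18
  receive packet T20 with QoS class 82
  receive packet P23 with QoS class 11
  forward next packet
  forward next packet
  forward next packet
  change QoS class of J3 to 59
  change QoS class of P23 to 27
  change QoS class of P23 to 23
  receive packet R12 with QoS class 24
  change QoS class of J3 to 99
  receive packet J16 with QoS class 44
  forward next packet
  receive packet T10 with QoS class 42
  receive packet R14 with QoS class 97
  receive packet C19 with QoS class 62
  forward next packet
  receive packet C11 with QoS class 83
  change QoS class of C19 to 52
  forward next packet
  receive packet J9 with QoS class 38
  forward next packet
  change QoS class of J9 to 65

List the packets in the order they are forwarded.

[T7, T20, T4, B21, J3, R14, C11, C19]

add T4 (QoS class 70) → {T4:70}
add J3 (QoS class 80) → {J3:80, T4:70}
add T7 (QoS class 96) → {T7:96, J3:80, T4:70}
forward next packet → T7; now {J3:80, T4:70}
update J3 to QoS class 12 → {T4:70, J3:12}
add B21 (QoS class 18) → {T4:70, B21:18, J3:12}
add T20 (QoS class 82) → {T20:82, T4:70, B21:18, J3:12}
add P23 (QoS class 11) → {T20:82, T4:70, B21:18, J3:12, P23:11}
forward next packet → T20; now {T4:70, B21:18, J3:12, P23:11}
forward next packet → T4; now {B21:18, J3:12, P23:11}
forward next packet → B21; now {J3:12, P23:11}
update J3 to QoS class 59 → {J3:59, P23:11}
update P23 to QoS class 27 → {J3:59, P23:27}
update P23 to QoS class 23 → {J3:59, P23:23}
add R12 (QoS class 24) → {J3:59, R12:24, P23:23}
update J3 to QoS class 99 → {J3:99, R12:24, P23:23}
add J16 (QoS class 44) → {J3:99, J16:44, R12:24, P23:23}
forward next packet → J3; now {J16:44, R12:24, P23:23}
add T10 (QoS class 42) → {J16:44, T10:42, R12:24, P23:23}
add R14 (QoS class 97) → {R14:97, J16:44, T10:42, R12:24, P23:23}
add C19 (QoS class 62) → {R14:97, C19:62, J16:44, T10:42, R12:24, P23:23}
forward next packet → R14; now {C19:62, J16:44, T10:42, R12:24, P23:23}
add C11 (QoS class 83) → {C11:83, C19:62, J16:44, T10:42, R12:24, P23:23}
update C19 to QoS class 52 → {C11:83, C19:52, J16:44, T10:42, R12:24, P23:23}
forward next packet → C11; now {C19:52, J16:44, T10:42, R12:24, P23:23}
add J9 (QoS class 38) → {C19:52, J16:44, T10:42, J9:38, R12:24, P23:23}
forward next packet → C19; now {J16:44, T10:42, J9:38, R12:24, P23:23}
update J9 to QoS class 65 → {J9:65, J16:44, T10:42, R12:24, P23:23}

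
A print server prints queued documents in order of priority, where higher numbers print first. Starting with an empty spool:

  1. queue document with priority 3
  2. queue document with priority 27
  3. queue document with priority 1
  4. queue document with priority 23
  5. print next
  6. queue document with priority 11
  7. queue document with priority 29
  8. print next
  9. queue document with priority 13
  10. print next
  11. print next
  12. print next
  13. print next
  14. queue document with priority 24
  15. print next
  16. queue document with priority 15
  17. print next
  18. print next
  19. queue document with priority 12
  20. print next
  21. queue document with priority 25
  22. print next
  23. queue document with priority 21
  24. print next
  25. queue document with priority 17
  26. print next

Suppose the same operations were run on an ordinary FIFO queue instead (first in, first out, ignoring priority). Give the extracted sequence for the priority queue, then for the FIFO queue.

priority queue: 27 → 29 → 23 → 13 → 11 → 3 → 24 → 15 → 1 → 12 → 25 → 21 → 17; FIFO queue: [3, 27, 1, 23, 11, 29, 13, 24, 15, 12, 25, 21, 17]

insert 3 → {3}
insert 27 → {27, 3}
insert 1 → {27, 3, 1}
insert 23 → {27, 23, 3, 1}
print next → 27; now {23, 3, 1}
insert 11 → {23, 11, 3, 1}
insert 29 → {29, 23, 11, 3, 1}
print next → 29; now {23, 11, 3, 1}
insert 13 → {23, 13, 11, 3, 1}
print next → 23; now {13, 11, 3, 1}
print next → 13; now {11, 3, 1}
print next → 11; now {3, 1}
print next → 3; now {1}
insert 24 → {24, 1}
print next → 24; now {1}
insert 15 → {15, 1}
print next → 15; now {1}
print next → 1; now {}
insert 12 → {12}
print next → 12; now {}
insert 25 → {25}
print next → 25; now {}
insert 21 → {21}
print next → 21; now {}
insert 17 → {17}
print next → 17; now {}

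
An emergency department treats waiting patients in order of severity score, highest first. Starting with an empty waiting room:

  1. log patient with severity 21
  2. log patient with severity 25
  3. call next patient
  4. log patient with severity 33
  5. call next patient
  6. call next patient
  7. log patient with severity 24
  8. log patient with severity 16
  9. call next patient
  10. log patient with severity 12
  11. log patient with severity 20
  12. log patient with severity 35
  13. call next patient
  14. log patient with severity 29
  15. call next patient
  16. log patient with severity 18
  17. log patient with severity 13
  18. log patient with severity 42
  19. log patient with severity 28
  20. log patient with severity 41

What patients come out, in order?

insert 21 → {21}
insert 25 → {25, 21}
call next patient → 25; now {21}
insert 33 → {33, 21}
call next patient → 33; now {21}
call next patient → 21; now {}
insert 24 → {24}
insert 16 → {24, 16}
call next patient → 24; now {16}
insert 12 → {16, 12}
insert 20 → {20, 16, 12}
insert 35 → {35, 20, 16, 12}
call next patient → 35; now {20, 16, 12}
insert 29 → {29, 20, 16, 12}
call next patient → 29; now {20, 16, 12}
insert 18 → {20, 18, 16, 12}
insert 13 → {20, 18, 16, 13, 12}
insert 42 → {42, 20, 18, 16, 13, 12}
insert 28 → {42, 28, 20, 18, 16, 13, 12}
insert 41 → {42, 41, 28, 20, 18, 16, 13, 12}

25 → 33 → 21 → 24 → 35 → 29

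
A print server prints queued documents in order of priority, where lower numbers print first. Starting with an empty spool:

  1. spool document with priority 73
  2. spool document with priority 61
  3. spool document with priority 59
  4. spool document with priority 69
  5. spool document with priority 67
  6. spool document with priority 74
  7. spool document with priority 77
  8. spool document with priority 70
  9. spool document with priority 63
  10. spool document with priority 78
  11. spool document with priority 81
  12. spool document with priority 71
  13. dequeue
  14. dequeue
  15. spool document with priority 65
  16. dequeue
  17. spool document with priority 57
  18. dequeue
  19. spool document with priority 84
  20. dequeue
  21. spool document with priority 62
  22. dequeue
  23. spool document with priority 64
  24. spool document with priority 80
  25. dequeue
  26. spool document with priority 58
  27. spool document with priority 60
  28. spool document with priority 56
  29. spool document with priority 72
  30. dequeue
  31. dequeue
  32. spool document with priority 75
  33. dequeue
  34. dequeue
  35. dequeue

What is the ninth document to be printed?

58

insert 73 → {73}
insert 61 → {61, 73}
insert 59 → {59, 61, 73}
insert 69 → {59, 61, 69, 73}
insert 67 → {59, 61, 67, 69, 73}
insert 74 → {59, 61, 67, 69, 73, 74}
insert 77 → {59, 61, 67, 69, 73, 74, 77}
insert 70 → {59, 61, 67, 69, 70, 73, 74, 77}
insert 63 → {59, 61, 63, 67, 69, 70, 73, 74, 77}
insert 78 → {59, 61, 63, 67, 69, 70, 73, 74, 77, 78}
insert 81 → {59, 61, 63, 67, 69, 70, 73, 74, 77, 78, 81}
insert 71 → {59, 61, 63, 67, 69, 70, 71, 73, 74, 77, 78, 81}
dequeue → 59; now {61, 63, 67, 69, 70, 71, 73, 74, 77, 78, 81}
dequeue → 61; now {63, 67, 69, 70, 71, 73, 74, 77, 78, 81}
insert 65 → {63, 65, 67, 69, 70, 71, 73, 74, 77, 78, 81}
dequeue → 63; now {65, 67, 69, 70, 71, 73, 74, 77, 78, 81}
insert 57 → {57, 65, 67, 69, 70, 71, 73, 74, 77, 78, 81}
dequeue → 57; now {65, 67, 69, 70, 71, 73, 74, 77, 78, 81}
insert 84 → {65, 67, 69, 70, 71, 73, 74, 77, 78, 81, 84}
dequeue → 65; now {67, 69, 70, 71, 73, 74, 77, 78, 81, 84}
insert 62 → {62, 67, 69, 70, 71, 73, 74, 77, 78, 81, 84}
dequeue → 62; now {67, 69, 70, 71, 73, 74, 77, 78, 81, 84}
insert 64 → {64, 67, 69, 70, 71, 73, 74, 77, 78, 81, 84}
insert 80 → {64, 67, 69, 70, 71, 73, 74, 77, 78, 80, 81, 84}
dequeue → 64; now {67, 69, 70, 71, 73, 74, 77, 78, 80, 81, 84}
insert 58 → {58, 67, 69, 70, 71, 73, 74, 77, 78, 80, 81, 84}
insert 60 → {58, 60, 67, 69, 70, 71, 73, 74, 77, 78, 80, 81, 84}
insert 56 → {56, 58, 60, 67, 69, 70, 71, 73, 74, 77, 78, 80, 81, 84}
insert 72 → {56, 58, 60, 67, 69, 70, 71, 72, 73, 74, 77, 78, 80, 81, 84}
dequeue → 56; now {58, 60, 67, 69, 70, 71, 72, 73, 74, 77, 78, 80, 81, 84}
dequeue → 58; now {60, 67, 69, 70, 71, 72, 73, 74, 77, 78, 80, 81, 84}
insert 75 → {60, 67, 69, 70, 71, 72, 73, 74, 75, 77, 78, 80, 81, 84}
dequeue → 60; now {67, 69, 70, 71, 72, 73, 74, 75, 77, 78, 80, 81, 84}
dequeue → 67; now {69, 70, 71, 72, 73, 74, 75, 77, 78, 80, 81, 84}
dequeue → 69; now {70, 71, 72, 73, 74, 75, 77, 78, 80, 81, 84}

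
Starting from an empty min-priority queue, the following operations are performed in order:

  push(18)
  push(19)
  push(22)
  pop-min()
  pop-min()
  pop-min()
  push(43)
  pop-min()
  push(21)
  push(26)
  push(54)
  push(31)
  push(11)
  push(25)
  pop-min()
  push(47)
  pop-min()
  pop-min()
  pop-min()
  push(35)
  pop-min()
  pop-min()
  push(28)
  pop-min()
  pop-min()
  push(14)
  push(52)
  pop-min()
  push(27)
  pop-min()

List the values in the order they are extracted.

insert 18 → {18}
insert 19 → {18, 19}
insert 22 → {18, 19, 22}
pop-min → 18; now {19, 22}
pop-min → 19; now {22}
pop-min → 22; now {}
insert 43 → {43}
pop-min → 43; now {}
insert 21 → {21}
insert 26 → {21, 26}
insert 54 → {21, 26, 54}
insert 31 → {21, 26, 31, 54}
insert 11 → {11, 21, 26, 31, 54}
insert 25 → {11, 21, 25, 26, 31, 54}
pop-min → 11; now {21, 25, 26, 31, 54}
insert 47 → {21, 25, 26, 31, 47, 54}
pop-min → 21; now {25, 26, 31, 47, 54}
pop-min → 25; now {26, 31, 47, 54}
pop-min → 26; now {31, 47, 54}
insert 35 → {31, 35, 47, 54}
pop-min → 31; now {35, 47, 54}
pop-min → 35; now {47, 54}
insert 28 → {28, 47, 54}
pop-min → 28; now {47, 54}
pop-min → 47; now {54}
insert 14 → {14, 54}
insert 52 → {14, 52, 54}
pop-min → 14; now {52, 54}
insert 27 → {27, 52, 54}
pop-min → 27; now {52, 54}

[18, 19, 22, 43, 11, 21, 25, 26, 31, 35, 28, 47, 14, 27]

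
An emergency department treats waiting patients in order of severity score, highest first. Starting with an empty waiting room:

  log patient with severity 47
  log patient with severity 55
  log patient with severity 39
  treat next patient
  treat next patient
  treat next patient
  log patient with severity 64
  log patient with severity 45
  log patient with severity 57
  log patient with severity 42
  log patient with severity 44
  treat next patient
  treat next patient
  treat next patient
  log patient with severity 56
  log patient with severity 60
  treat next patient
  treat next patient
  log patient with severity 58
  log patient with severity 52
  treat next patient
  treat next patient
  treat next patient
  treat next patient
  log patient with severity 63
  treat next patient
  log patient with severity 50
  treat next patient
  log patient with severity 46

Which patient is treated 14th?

50

insert 47 → {47}
insert 55 → {55, 47}
insert 39 → {55, 47, 39}
treat next patient → 55; now {47, 39}
treat next patient → 47; now {39}
treat next patient → 39; now {}
insert 64 → {64}
insert 45 → {64, 45}
insert 57 → {64, 57, 45}
insert 42 → {64, 57, 45, 42}
insert 44 → {64, 57, 45, 44, 42}
treat next patient → 64; now {57, 45, 44, 42}
treat next patient → 57; now {45, 44, 42}
treat next patient → 45; now {44, 42}
insert 56 → {56, 44, 42}
insert 60 → {60, 56, 44, 42}
treat next patient → 60; now {56, 44, 42}
treat next patient → 56; now {44, 42}
insert 58 → {58, 44, 42}
insert 52 → {58, 52, 44, 42}
treat next patient → 58; now {52, 44, 42}
treat next patient → 52; now {44, 42}
treat next patient → 44; now {42}
treat next patient → 42; now {}
insert 63 → {63}
treat next patient → 63; now {}
insert 50 → {50}
treat next patient → 50; now {}
insert 46 → {46}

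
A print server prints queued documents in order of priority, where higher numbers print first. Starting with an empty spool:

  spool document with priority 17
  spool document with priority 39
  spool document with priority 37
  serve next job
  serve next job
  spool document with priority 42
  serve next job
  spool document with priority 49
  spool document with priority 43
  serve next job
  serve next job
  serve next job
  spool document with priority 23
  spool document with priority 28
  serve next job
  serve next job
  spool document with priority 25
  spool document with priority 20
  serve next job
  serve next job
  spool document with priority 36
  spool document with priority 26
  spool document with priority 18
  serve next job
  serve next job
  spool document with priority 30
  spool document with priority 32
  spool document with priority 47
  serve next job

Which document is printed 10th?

insert 17 → {17}
insert 39 → {39, 17}
insert 37 → {39, 37, 17}
serve next job → 39; now {37, 17}
serve next job → 37; now {17}
insert 42 → {42, 17}
serve next job → 42; now {17}
insert 49 → {49, 17}
insert 43 → {49, 43, 17}
serve next job → 49; now {43, 17}
serve next job → 43; now {17}
serve next job → 17; now {}
insert 23 → {23}
insert 28 → {28, 23}
serve next job → 28; now {23}
serve next job → 23; now {}
insert 25 → {25}
insert 20 → {25, 20}
serve next job → 25; now {20}
serve next job → 20; now {}
insert 36 → {36}
insert 26 → {36, 26}
insert 18 → {36, 26, 18}
serve next job → 36; now {26, 18}
serve next job → 26; now {18}
insert 30 → {30, 18}
insert 32 → {32, 30, 18}
insert 47 → {47, 32, 30, 18}
serve next job → 47; now {32, 30, 18}

20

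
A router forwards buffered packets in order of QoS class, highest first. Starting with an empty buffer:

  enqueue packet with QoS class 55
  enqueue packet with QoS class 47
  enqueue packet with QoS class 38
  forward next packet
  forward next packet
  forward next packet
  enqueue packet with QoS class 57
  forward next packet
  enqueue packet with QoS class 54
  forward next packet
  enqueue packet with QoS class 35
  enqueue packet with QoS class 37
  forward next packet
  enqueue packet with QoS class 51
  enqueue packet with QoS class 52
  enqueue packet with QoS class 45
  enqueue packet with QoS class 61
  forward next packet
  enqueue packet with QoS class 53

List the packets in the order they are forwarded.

55, 47, 38, 57, 54, 37, 61

insert 55 → {55}
insert 47 → {55, 47}
insert 38 → {55, 47, 38}
forward next packet → 55; now {47, 38}
forward next packet → 47; now {38}
forward next packet → 38; now {}
insert 57 → {57}
forward next packet → 57; now {}
insert 54 → {54}
forward next packet → 54; now {}
insert 35 → {35}
insert 37 → {37, 35}
forward next packet → 37; now {35}
insert 51 → {51, 35}
insert 52 → {52, 51, 35}
insert 45 → {52, 51, 45, 35}
insert 61 → {61, 52, 51, 45, 35}
forward next packet → 61; now {52, 51, 45, 35}
insert 53 → {53, 52, 51, 45, 35}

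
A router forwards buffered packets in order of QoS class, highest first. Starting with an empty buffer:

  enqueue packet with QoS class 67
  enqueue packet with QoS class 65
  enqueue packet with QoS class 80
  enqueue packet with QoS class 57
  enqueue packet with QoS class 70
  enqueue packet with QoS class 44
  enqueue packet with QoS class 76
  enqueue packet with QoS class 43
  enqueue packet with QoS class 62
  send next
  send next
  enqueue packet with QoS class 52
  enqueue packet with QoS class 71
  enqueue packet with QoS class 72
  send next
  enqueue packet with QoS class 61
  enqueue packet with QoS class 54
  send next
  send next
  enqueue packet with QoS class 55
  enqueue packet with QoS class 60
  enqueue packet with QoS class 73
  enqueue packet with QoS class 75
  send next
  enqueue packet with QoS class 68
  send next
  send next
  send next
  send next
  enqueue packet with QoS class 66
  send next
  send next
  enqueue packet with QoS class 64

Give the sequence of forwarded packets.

80 → 76 → 72 → 71 → 70 → 75 → 73 → 68 → 67 → 65 → 66 → 62

insert 67 → {67}
insert 65 → {67, 65}
insert 80 → {80, 67, 65}
insert 57 → {80, 67, 65, 57}
insert 70 → {80, 70, 67, 65, 57}
insert 44 → {80, 70, 67, 65, 57, 44}
insert 76 → {80, 76, 70, 67, 65, 57, 44}
insert 43 → {80, 76, 70, 67, 65, 57, 44, 43}
insert 62 → {80, 76, 70, 67, 65, 62, 57, 44, 43}
send next → 80; now {76, 70, 67, 65, 62, 57, 44, 43}
send next → 76; now {70, 67, 65, 62, 57, 44, 43}
insert 52 → {70, 67, 65, 62, 57, 52, 44, 43}
insert 71 → {71, 70, 67, 65, 62, 57, 52, 44, 43}
insert 72 → {72, 71, 70, 67, 65, 62, 57, 52, 44, 43}
send next → 72; now {71, 70, 67, 65, 62, 57, 52, 44, 43}
insert 61 → {71, 70, 67, 65, 62, 61, 57, 52, 44, 43}
insert 54 → {71, 70, 67, 65, 62, 61, 57, 54, 52, 44, 43}
send next → 71; now {70, 67, 65, 62, 61, 57, 54, 52, 44, 43}
send next → 70; now {67, 65, 62, 61, 57, 54, 52, 44, 43}
insert 55 → {67, 65, 62, 61, 57, 55, 54, 52, 44, 43}
insert 60 → {67, 65, 62, 61, 60, 57, 55, 54, 52, 44, 43}
insert 73 → {73, 67, 65, 62, 61, 60, 57, 55, 54, 52, 44, 43}
insert 75 → {75, 73, 67, 65, 62, 61, 60, 57, 55, 54, 52, 44, 43}
send next → 75; now {73, 67, 65, 62, 61, 60, 57, 55, 54, 52, 44, 43}
insert 68 → {73, 68, 67, 65, 62, 61, 60, 57, 55, 54, 52, 44, 43}
send next → 73; now {68, 67, 65, 62, 61, 60, 57, 55, 54, 52, 44, 43}
send next → 68; now {67, 65, 62, 61, 60, 57, 55, 54, 52, 44, 43}
send next → 67; now {65, 62, 61, 60, 57, 55, 54, 52, 44, 43}
send next → 65; now {62, 61, 60, 57, 55, 54, 52, 44, 43}
insert 66 → {66, 62, 61, 60, 57, 55, 54, 52, 44, 43}
send next → 66; now {62, 61, 60, 57, 55, 54, 52, 44, 43}
send next → 62; now {61, 60, 57, 55, 54, 52, 44, 43}
insert 64 → {64, 61, 60, 57, 55, 54, 52, 44, 43}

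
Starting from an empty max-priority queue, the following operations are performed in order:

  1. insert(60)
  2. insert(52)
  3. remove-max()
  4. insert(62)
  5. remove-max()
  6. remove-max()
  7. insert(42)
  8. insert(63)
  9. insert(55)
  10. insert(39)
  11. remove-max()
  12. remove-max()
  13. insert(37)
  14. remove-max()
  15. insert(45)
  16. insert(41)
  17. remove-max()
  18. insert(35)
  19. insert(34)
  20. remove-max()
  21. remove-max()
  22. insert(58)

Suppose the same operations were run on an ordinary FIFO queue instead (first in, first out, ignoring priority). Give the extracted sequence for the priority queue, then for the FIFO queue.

insert 60 → {60}
insert 52 → {60, 52}
remove-max → 60; now {52}
insert 62 → {62, 52}
remove-max → 62; now {52}
remove-max → 52; now {}
insert 42 → {42}
insert 63 → {63, 42}
insert 55 → {63, 55, 42}
insert 39 → {63, 55, 42, 39}
remove-max → 63; now {55, 42, 39}
remove-max → 55; now {42, 39}
insert 37 → {42, 39, 37}
remove-max → 42; now {39, 37}
insert 45 → {45, 39, 37}
insert 41 → {45, 41, 39, 37}
remove-max → 45; now {41, 39, 37}
insert 35 → {41, 39, 37, 35}
insert 34 → {41, 39, 37, 35, 34}
remove-max → 41; now {39, 37, 35, 34}
remove-max → 39; now {37, 35, 34}
insert 58 → {58, 37, 35, 34}

priority queue: [60, 62, 52, 63, 55, 42, 45, 41, 39]; FIFO queue: 60 → 52 → 62 → 42 → 63 → 55 → 39 → 37 → 45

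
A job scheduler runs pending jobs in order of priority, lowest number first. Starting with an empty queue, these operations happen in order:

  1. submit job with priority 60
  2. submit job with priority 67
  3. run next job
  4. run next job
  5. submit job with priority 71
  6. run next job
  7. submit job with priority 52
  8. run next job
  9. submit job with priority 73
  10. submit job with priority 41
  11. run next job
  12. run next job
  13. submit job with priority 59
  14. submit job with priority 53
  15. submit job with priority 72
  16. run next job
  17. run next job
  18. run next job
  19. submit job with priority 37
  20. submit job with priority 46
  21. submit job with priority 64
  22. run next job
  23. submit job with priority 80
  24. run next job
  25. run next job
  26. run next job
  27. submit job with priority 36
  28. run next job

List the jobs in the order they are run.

60 → 67 → 71 → 52 → 41 → 73 → 53 → 59 → 72 → 37 → 46 → 64 → 80 → 36

insert 60 → {60}
insert 67 → {60, 67}
run next job → 60; now {67}
run next job → 67; now {}
insert 71 → {71}
run next job → 71; now {}
insert 52 → {52}
run next job → 52; now {}
insert 73 → {73}
insert 41 → {41, 73}
run next job → 41; now {73}
run next job → 73; now {}
insert 59 → {59}
insert 53 → {53, 59}
insert 72 → {53, 59, 72}
run next job → 53; now {59, 72}
run next job → 59; now {72}
run next job → 72; now {}
insert 37 → {37}
insert 46 → {37, 46}
insert 64 → {37, 46, 64}
run next job → 37; now {46, 64}
insert 80 → {46, 64, 80}
run next job → 46; now {64, 80}
run next job → 64; now {80}
run next job → 80; now {}
insert 36 → {36}
run next job → 36; now {}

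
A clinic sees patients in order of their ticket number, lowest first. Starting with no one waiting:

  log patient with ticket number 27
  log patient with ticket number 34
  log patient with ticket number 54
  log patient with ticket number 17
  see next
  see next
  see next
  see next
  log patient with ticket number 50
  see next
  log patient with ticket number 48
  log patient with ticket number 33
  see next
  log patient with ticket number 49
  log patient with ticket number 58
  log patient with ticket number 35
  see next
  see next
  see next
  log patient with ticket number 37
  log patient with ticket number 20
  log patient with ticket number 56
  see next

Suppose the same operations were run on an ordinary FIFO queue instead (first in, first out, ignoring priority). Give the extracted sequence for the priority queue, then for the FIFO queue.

priority queue: 17, 27, 34, 54, 50, 33, 35, 48, 49, 20; FIFO queue: [27, 34, 54, 17, 50, 48, 33, 49, 58, 35]

insert 27 → {27}
insert 34 → {27, 34}
insert 54 → {27, 34, 54}
insert 17 → {17, 27, 34, 54}
see next → 17; now {27, 34, 54}
see next → 27; now {34, 54}
see next → 34; now {54}
see next → 54; now {}
insert 50 → {50}
see next → 50; now {}
insert 48 → {48}
insert 33 → {33, 48}
see next → 33; now {48}
insert 49 → {48, 49}
insert 58 → {48, 49, 58}
insert 35 → {35, 48, 49, 58}
see next → 35; now {48, 49, 58}
see next → 48; now {49, 58}
see next → 49; now {58}
insert 37 → {37, 58}
insert 20 → {20, 37, 58}
insert 56 → {20, 37, 56, 58}
see next → 20; now {37, 56, 58}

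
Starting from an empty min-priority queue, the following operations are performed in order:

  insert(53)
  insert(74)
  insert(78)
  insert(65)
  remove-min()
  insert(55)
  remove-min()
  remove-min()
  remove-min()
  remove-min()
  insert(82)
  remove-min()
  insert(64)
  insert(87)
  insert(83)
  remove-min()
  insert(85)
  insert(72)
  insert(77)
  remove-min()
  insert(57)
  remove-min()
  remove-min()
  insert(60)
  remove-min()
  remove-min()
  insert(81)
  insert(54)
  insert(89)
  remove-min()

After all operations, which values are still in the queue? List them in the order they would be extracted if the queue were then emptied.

insert 53 → {53}
insert 74 → {53, 74}
insert 78 → {53, 74, 78}
insert 65 → {53, 65, 74, 78}
remove-min → 53; now {65, 74, 78}
insert 55 → {55, 65, 74, 78}
remove-min → 55; now {65, 74, 78}
remove-min → 65; now {74, 78}
remove-min → 74; now {78}
remove-min → 78; now {}
insert 82 → {82}
remove-min → 82; now {}
insert 64 → {64}
insert 87 → {64, 87}
insert 83 → {64, 83, 87}
remove-min → 64; now {83, 87}
insert 85 → {83, 85, 87}
insert 72 → {72, 83, 85, 87}
insert 77 → {72, 77, 83, 85, 87}
remove-min → 72; now {77, 83, 85, 87}
insert 57 → {57, 77, 83, 85, 87}
remove-min → 57; now {77, 83, 85, 87}
remove-min → 77; now {83, 85, 87}
insert 60 → {60, 83, 85, 87}
remove-min → 60; now {83, 85, 87}
remove-min → 83; now {85, 87}
insert 81 → {81, 85, 87}
insert 54 → {54, 81, 85, 87}
insert 89 → {54, 81, 85, 87, 89}
remove-min → 54; now {81, 85, 87, 89}

[81, 85, 87, 89]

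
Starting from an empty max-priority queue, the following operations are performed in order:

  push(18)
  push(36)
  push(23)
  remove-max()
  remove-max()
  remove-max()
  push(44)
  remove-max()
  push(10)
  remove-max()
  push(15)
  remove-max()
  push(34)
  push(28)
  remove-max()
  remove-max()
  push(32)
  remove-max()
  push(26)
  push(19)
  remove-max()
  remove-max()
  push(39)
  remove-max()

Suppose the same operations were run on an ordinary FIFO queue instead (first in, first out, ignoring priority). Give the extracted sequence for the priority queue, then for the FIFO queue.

priority queue: 36, 23, 18, 44, 10, 15, 34, 28, 32, 26, 19, 39; FIFO queue: 18, 36, 23, 44, 10, 15, 34, 28, 32, 26, 19, 39

insert 18 → {18}
insert 36 → {36, 18}
insert 23 → {36, 23, 18}
remove-max → 36; now {23, 18}
remove-max → 23; now {18}
remove-max → 18; now {}
insert 44 → {44}
remove-max → 44; now {}
insert 10 → {10}
remove-max → 10; now {}
insert 15 → {15}
remove-max → 15; now {}
insert 34 → {34}
insert 28 → {34, 28}
remove-max → 34; now {28}
remove-max → 28; now {}
insert 32 → {32}
remove-max → 32; now {}
insert 26 → {26}
insert 19 → {26, 19}
remove-max → 26; now {19}
remove-max → 19; now {}
insert 39 → {39}
remove-max → 39; now {}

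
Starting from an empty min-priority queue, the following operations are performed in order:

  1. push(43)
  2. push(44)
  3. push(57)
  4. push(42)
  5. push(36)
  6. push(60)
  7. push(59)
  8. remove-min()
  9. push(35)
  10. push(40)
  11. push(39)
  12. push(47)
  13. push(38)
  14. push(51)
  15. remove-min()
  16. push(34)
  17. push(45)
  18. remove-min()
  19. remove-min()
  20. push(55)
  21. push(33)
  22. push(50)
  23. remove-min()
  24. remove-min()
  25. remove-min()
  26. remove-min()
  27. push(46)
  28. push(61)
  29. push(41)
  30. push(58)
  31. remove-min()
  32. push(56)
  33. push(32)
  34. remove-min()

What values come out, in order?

36, 35, 34, 38, 33, 39, 40, 42, 41, 32

insert 43 → {43}
insert 44 → {43, 44}
insert 57 → {43, 44, 57}
insert 42 → {42, 43, 44, 57}
insert 36 → {36, 42, 43, 44, 57}
insert 60 → {36, 42, 43, 44, 57, 60}
insert 59 → {36, 42, 43, 44, 57, 59, 60}
remove-min → 36; now {42, 43, 44, 57, 59, 60}
insert 35 → {35, 42, 43, 44, 57, 59, 60}
insert 40 → {35, 40, 42, 43, 44, 57, 59, 60}
insert 39 → {35, 39, 40, 42, 43, 44, 57, 59, 60}
insert 47 → {35, 39, 40, 42, 43, 44, 47, 57, 59, 60}
insert 38 → {35, 38, 39, 40, 42, 43, 44, 47, 57, 59, 60}
insert 51 → {35, 38, 39, 40, 42, 43, 44, 47, 51, 57, 59, 60}
remove-min → 35; now {38, 39, 40, 42, 43, 44, 47, 51, 57, 59, 60}
insert 34 → {34, 38, 39, 40, 42, 43, 44, 47, 51, 57, 59, 60}
insert 45 → {34, 38, 39, 40, 42, 43, 44, 45, 47, 51, 57, 59, 60}
remove-min → 34; now {38, 39, 40, 42, 43, 44, 45, 47, 51, 57, 59, 60}
remove-min → 38; now {39, 40, 42, 43, 44, 45, 47, 51, 57, 59, 60}
insert 55 → {39, 40, 42, 43, 44, 45, 47, 51, 55, 57, 59, 60}
insert 33 → {33, 39, 40, 42, 43, 44, 45, 47, 51, 55, 57, 59, 60}
insert 50 → {33, 39, 40, 42, 43, 44, 45, 47, 50, 51, 55, 57, 59, 60}
remove-min → 33; now {39, 40, 42, 43, 44, 45, 47, 50, 51, 55, 57, 59, 60}
remove-min → 39; now {40, 42, 43, 44, 45, 47, 50, 51, 55, 57, 59, 60}
remove-min → 40; now {42, 43, 44, 45, 47, 50, 51, 55, 57, 59, 60}
remove-min → 42; now {43, 44, 45, 47, 50, 51, 55, 57, 59, 60}
insert 46 → {43, 44, 45, 46, 47, 50, 51, 55, 57, 59, 60}
insert 61 → {43, 44, 45, 46, 47, 50, 51, 55, 57, 59, 60, 61}
insert 41 → {41, 43, 44, 45, 46, 47, 50, 51, 55, 57, 59, 60, 61}
insert 58 → {41, 43, 44, 45, 46, 47, 50, 51, 55, 57, 58, 59, 60, 61}
remove-min → 41; now {43, 44, 45, 46, 47, 50, 51, 55, 57, 58, 59, 60, 61}
insert 56 → {43, 44, 45, 46, 47, 50, 51, 55, 56, 57, 58, 59, 60, 61}
insert 32 → {32, 43, 44, 45, 46, 47, 50, 51, 55, 56, 57, 58, 59, 60, 61}
remove-min → 32; now {43, 44, 45, 46, 47, 50, 51, 55, 56, 57, 58, 59, 60, 61}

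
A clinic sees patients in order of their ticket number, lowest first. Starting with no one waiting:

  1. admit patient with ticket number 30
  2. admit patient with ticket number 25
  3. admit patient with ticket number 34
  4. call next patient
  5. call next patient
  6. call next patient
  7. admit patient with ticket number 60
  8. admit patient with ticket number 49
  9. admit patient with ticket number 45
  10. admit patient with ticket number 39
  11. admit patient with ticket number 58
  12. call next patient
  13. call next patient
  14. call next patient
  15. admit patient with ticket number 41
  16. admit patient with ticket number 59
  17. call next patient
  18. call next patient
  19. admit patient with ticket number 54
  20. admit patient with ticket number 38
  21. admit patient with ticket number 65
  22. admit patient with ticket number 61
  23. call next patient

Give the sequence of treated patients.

[25, 30, 34, 39, 45, 49, 41, 58, 38]

insert 30 → {30}
insert 25 → {25, 30}
insert 34 → {25, 30, 34}
call next patient → 25; now {30, 34}
call next patient → 30; now {34}
call next patient → 34; now {}
insert 60 → {60}
insert 49 → {49, 60}
insert 45 → {45, 49, 60}
insert 39 → {39, 45, 49, 60}
insert 58 → {39, 45, 49, 58, 60}
call next patient → 39; now {45, 49, 58, 60}
call next patient → 45; now {49, 58, 60}
call next patient → 49; now {58, 60}
insert 41 → {41, 58, 60}
insert 59 → {41, 58, 59, 60}
call next patient → 41; now {58, 59, 60}
call next patient → 58; now {59, 60}
insert 54 → {54, 59, 60}
insert 38 → {38, 54, 59, 60}
insert 65 → {38, 54, 59, 60, 65}
insert 61 → {38, 54, 59, 60, 61, 65}
call next patient → 38; now {54, 59, 60, 61, 65}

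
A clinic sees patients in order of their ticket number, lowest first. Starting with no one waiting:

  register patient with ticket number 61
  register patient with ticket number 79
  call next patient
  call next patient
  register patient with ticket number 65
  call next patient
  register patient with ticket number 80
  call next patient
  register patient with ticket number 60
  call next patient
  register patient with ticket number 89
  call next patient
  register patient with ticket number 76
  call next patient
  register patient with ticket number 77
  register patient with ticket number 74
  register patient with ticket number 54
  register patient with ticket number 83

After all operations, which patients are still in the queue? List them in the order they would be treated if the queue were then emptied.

insert 61 → {61}
insert 79 → {61, 79}
call next patient → 61; now {79}
call next patient → 79; now {}
insert 65 → {65}
call next patient → 65; now {}
insert 80 → {80}
call next patient → 80; now {}
insert 60 → {60}
call next patient → 60; now {}
insert 89 → {89}
call next patient → 89; now {}
insert 76 → {76}
call next patient → 76; now {}
insert 77 → {77}
insert 74 → {74, 77}
insert 54 → {54, 74, 77}
insert 83 → {54, 74, 77, 83}

54, 74, 77, 83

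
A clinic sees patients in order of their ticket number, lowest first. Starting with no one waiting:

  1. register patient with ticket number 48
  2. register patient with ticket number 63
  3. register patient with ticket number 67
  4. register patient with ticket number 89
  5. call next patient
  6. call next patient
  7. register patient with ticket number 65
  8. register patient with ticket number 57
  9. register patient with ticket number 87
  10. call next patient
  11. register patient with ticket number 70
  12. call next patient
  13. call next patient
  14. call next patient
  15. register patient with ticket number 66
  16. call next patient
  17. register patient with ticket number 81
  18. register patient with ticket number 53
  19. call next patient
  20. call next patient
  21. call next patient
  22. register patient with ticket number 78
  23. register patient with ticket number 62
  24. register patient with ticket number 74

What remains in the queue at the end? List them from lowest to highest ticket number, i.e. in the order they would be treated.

insert 48 → {48}
insert 63 → {48, 63}
insert 67 → {48, 63, 67}
insert 89 → {48, 63, 67, 89}
call next patient → 48; now {63, 67, 89}
call next patient → 63; now {67, 89}
insert 65 → {65, 67, 89}
insert 57 → {57, 65, 67, 89}
insert 87 → {57, 65, 67, 87, 89}
call next patient → 57; now {65, 67, 87, 89}
insert 70 → {65, 67, 70, 87, 89}
call next patient → 65; now {67, 70, 87, 89}
call next patient → 67; now {70, 87, 89}
call next patient → 70; now {87, 89}
insert 66 → {66, 87, 89}
call next patient → 66; now {87, 89}
insert 81 → {81, 87, 89}
insert 53 → {53, 81, 87, 89}
call next patient → 53; now {81, 87, 89}
call next patient → 81; now {87, 89}
call next patient → 87; now {89}
insert 78 → {78, 89}
insert 62 → {62, 78, 89}
insert 74 → {62, 74, 78, 89}

62 → 74 → 78 → 89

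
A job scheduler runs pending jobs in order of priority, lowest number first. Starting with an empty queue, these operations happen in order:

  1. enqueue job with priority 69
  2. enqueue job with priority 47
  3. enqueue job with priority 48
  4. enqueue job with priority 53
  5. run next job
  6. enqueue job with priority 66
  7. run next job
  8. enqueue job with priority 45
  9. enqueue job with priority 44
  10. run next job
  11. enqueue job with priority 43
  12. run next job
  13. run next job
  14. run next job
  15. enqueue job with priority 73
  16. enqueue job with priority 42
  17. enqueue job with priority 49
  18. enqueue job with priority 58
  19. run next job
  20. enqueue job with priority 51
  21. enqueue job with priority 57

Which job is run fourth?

43

insert 69 → {69}
insert 47 → {47, 69}
insert 48 → {47, 48, 69}
insert 53 → {47, 48, 53, 69}
run next job → 47; now {48, 53, 69}
insert 66 → {48, 53, 66, 69}
run next job → 48; now {53, 66, 69}
insert 45 → {45, 53, 66, 69}
insert 44 → {44, 45, 53, 66, 69}
run next job → 44; now {45, 53, 66, 69}
insert 43 → {43, 45, 53, 66, 69}
run next job → 43; now {45, 53, 66, 69}
run next job → 45; now {53, 66, 69}
run next job → 53; now {66, 69}
insert 73 → {66, 69, 73}
insert 42 → {42, 66, 69, 73}
insert 49 → {42, 49, 66, 69, 73}
insert 58 → {42, 49, 58, 66, 69, 73}
run next job → 42; now {49, 58, 66, 69, 73}
insert 51 → {49, 51, 58, 66, 69, 73}
insert 57 → {49, 51, 57, 58, 66, 69, 73}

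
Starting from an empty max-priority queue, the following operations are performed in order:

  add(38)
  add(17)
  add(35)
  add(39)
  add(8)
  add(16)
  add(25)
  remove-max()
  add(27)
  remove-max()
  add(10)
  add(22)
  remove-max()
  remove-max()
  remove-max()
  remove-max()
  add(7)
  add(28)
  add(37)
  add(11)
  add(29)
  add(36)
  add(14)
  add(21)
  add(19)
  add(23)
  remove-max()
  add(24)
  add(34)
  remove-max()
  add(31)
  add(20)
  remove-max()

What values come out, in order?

39, 38, 35, 27, 25, 22, 37, 36, 34

insert 38 → {38}
insert 17 → {38, 17}
insert 35 → {38, 35, 17}
insert 39 → {39, 38, 35, 17}
insert 8 → {39, 38, 35, 17, 8}
insert 16 → {39, 38, 35, 17, 16, 8}
insert 25 → {39, 38, 35, 25, 17, 16, 8}
remove-max → 39; now {38, 35, 25, 17, 16, 8}
insert 27 → {38, 35, 27, 25, 17, 16, 8}
remove-max → 38; now {35, 27, 25, 17, 16, 8}
insert 10 → {35, 27, 25, 17, 16, 10, 8}
insert 22 → {35, 27, 25, 22, 17, 16, 10, 8}
remove-max → 35; now {27, 25, 22, 17, 16, 10, 8}
remove-max → 27; now {25, 22, 17, 16, 10, 8}
remove-max → 25; now {22, 17, 16, 10, 8}
remove-max → 22; now {17, 16, 10, 8}
insert 7 → {17, 16, 10, 8, 7}
insert 28 → {28, 17, 16, 10, 8, 7}
insert 37 → {37, 28, 17, 16, 10, 8, 7}
insert 11 → {37, 28, 17, 16, 11, 10, 8, 7}
insert 29 → {37, 29, 28, 17, 16, 11, 10, 8, 7}
insert 36 → {37, 36, 29, 28, 17, 16, 11, 10, 8, 7}
insert 14 → {37, 36, 29, 28, 17, 16, 14, 11, 10, 8, 7}
insert 21 → {37, 36, 29, 28, 21, 17, 16, 14, 11, 10, 8, 7}
insert 19 → {37, 36, 29, 28, 21, 19, 17, 16, 14, 11, 10, 8, 7}
insert 23 → {37, 36, 29, 28, 23, 21, 19, 17, 16, 14, 11, 10, 8, 7}
remove-max → 37; now {36, 29, 28, 23, 21, 19, 17, 16, 14, 11, 10, 8, 7}
insert 24 → {36, 29, 28, 24, 23, 21, 19, 17, 16, 14, 11, 10, 8, 7}
insert 34 → {36, 34, 29, 28, 24, 23, 21, 19, 17, 16, 14, 11, 10, 8, 7}
remove-max → 36; now {34, 29, 28, 24, 23, 21, 19, 17, 16, 14, 11, 10, 8, 7}
insert 31 → {34, 31, 29, 28, 24, 23, 21, 19, 17, 16, 14, 11, 10, 8, 7}
insert 20 → {34, 31, 29, 28, 24, 23, 21, 20, 19, 17, 16, 14, 11, 10, 8, 7}
remove-max → 34; now {31, 29, 28, 24, 23, 21, 20, 19, 17, 16, 14, 11, 10, 8, 7}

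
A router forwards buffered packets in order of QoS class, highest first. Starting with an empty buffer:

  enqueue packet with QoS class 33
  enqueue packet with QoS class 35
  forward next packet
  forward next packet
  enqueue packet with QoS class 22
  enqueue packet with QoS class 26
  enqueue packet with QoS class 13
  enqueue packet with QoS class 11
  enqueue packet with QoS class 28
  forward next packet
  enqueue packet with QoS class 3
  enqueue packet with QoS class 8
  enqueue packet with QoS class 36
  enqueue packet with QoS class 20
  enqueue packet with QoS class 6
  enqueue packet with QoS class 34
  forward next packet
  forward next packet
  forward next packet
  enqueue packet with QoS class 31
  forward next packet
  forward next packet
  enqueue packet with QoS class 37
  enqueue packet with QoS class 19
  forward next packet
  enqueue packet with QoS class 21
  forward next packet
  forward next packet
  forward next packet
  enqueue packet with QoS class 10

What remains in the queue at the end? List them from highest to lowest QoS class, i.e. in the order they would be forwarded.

insert 33 → {33}
insert 35 → {35, 33}
forward next packet → 35; now {33}
forward next packet → 33; now {}
insert 22 → {22}
insert 26 → {26, 22}
insert 13 → {26, 22, 13}
insert 11 → {26, 22, 13, 11}
insert 28 → {28, 26, 22, 13, 11}
forward next packet → 28; now {26, 22, 13, 11}
insert 3 → {26, 22, 13, 11, 3}
insert 8 → {26, 22, 13, 11, 8, 3}
insert 36 → {36, 26, 22, 13, 11, 8, 3}
insert 20 → {36, 26, 22, 20, 13, 11, 8, 3}
insert 6 → {36, 26, 22, 20, 13, 11, 8, 6, 3}
insert 34 → {36, 34, 26, 22, 20, 13, 11, 8, 6, 3}
forward next packet → 36; now {34, 26, 22, 20, 13, 11, 8, 6, 3}
forward next packet → 34; now {26, 22, 20, 13, 11, 8, 6, 3}
forward next packet → 26; now {22, 20, 13, 11, 8, 6, 3}
insert 31 → {31, 22, 20, 13, 11, 8, 6, 3}
forward next packet → 31; now {22, 20, 13, 11, 8, 6, 3}
forward next packet → 22; now {20, 13, 11, 8, 6, 3}
insert 37 → {37, 20, 13, 11, 8, 6, 3}
insert 19 → {37, 20, 19, 13, 11, 8, 6, 3}
forward next packet → 37; now {20, 19, 13, 11, 8, 6, 3}
insert 21 → {21, 20, 19, 13, 11, 8, 6, 3}
forward next packet → 21; now {20, 19, 13, 11, 8, 6, 3}
forward next packet → 20; now {19, 13, 11, 8, 6, 3}
forward next packet → 19; now {13, 11, 8, 6, 3}
insert 10 → {13, 11, 10, 8, 6, 3}

13, 11, 10, 8, 6, 3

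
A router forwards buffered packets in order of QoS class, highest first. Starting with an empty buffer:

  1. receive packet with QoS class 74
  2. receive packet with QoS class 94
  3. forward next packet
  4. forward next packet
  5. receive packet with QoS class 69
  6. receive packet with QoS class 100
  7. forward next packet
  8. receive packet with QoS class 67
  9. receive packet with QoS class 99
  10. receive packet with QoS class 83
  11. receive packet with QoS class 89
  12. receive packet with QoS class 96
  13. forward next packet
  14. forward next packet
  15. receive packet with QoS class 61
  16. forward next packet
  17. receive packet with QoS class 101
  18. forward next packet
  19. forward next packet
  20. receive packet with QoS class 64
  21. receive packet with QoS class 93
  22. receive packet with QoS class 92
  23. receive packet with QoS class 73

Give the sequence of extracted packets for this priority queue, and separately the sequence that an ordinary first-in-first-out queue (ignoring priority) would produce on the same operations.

insert 74 → {74}
insert 94 → {94, 74}
forward next packet → 94; now {74}
forward next packet → 74; now {}
insert 69 → {69}
insert 100 → {100, 69}
forward next packet → 100; now {69}
insert 67 → {69, 67}
insert 99 → {99, 69, 67}
insert 83 → {99, 83, 69, 67}
insert 89 → {99, 89, 83, 69, 67}
insert 96 → {99, 96, 89, 83, 69, 67}
forward next packet → 99; now {96, 89, 83, 69, 67}
forward next packet → 96; now {89, 83, 69, 67}
insert 61 → {89, 83, 69, 67, 61}
forward next packet → 89; now {83, 69, 67, 61}
insert 101 → {101, 83, 69, 67, 61}
forward next packet → 101; now {83, 69, 67, 61}
forward next packet → 83; now {69, 67, 61}
insert 64 → {69, 67, 64, 61}
insert 93 → {93, 69, 67, 64, 61}
insert 92 → {93, 92, 69, 67, 64, 61}
insert 73 → {93, 92, 73, 69, 67, 64, 61}

priority queue: 94, 74, 100, 99, 96, 89, 101, 83; FIFO queue: 74, 94, 69, 100, 67, 99, 83, 89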